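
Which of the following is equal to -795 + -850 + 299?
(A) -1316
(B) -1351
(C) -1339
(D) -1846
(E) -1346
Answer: E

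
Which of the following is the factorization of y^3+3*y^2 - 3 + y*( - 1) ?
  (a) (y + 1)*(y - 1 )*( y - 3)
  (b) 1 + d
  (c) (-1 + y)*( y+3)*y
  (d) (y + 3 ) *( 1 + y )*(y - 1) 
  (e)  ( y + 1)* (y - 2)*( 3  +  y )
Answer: d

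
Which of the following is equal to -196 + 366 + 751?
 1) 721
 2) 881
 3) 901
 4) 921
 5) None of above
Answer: 4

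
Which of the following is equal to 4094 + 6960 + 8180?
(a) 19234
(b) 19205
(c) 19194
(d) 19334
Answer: a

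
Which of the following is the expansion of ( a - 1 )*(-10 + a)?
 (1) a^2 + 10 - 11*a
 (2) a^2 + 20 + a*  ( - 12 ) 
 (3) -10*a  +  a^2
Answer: 1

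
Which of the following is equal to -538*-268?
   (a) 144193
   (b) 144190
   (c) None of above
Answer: c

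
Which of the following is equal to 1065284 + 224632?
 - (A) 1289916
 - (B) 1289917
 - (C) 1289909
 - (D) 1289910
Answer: A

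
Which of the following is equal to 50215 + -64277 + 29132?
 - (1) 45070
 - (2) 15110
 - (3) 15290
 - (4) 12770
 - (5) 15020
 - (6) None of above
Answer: 6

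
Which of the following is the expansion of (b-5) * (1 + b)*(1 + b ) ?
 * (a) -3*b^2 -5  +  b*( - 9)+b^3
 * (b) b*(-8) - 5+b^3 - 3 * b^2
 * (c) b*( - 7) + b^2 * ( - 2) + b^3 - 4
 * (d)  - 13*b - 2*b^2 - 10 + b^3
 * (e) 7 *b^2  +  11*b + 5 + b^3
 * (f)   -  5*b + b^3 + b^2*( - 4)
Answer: a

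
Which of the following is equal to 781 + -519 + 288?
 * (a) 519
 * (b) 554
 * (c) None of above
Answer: c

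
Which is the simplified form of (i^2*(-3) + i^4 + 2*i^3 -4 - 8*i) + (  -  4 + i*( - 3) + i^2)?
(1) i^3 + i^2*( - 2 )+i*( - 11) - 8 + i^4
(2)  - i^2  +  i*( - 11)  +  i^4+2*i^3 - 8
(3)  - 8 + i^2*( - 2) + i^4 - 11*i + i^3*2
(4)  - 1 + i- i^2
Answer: 3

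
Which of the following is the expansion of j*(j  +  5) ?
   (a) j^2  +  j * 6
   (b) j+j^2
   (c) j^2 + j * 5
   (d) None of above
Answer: c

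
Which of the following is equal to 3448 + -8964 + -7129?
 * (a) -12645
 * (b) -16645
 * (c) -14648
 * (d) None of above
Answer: a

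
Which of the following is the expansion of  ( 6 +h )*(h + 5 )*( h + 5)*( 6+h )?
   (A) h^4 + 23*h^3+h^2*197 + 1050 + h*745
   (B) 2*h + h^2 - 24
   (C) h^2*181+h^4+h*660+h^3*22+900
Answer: C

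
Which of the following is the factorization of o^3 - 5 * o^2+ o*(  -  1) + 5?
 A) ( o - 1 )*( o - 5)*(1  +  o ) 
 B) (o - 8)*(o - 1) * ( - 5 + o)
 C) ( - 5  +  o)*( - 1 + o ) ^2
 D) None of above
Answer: A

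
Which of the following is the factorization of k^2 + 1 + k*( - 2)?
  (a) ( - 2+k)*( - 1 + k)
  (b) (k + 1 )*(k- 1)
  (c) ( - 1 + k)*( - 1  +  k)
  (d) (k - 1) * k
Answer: c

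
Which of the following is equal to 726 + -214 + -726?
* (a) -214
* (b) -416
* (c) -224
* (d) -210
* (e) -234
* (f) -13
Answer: a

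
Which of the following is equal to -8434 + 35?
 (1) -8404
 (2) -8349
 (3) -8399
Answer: 3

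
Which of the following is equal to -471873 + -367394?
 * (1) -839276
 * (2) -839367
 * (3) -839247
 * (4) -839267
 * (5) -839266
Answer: 4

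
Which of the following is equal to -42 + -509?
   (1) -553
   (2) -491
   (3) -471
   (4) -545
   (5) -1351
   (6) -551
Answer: 6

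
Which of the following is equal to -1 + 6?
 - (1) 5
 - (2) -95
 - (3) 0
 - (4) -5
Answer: 1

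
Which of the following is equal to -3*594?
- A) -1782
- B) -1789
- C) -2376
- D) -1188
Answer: A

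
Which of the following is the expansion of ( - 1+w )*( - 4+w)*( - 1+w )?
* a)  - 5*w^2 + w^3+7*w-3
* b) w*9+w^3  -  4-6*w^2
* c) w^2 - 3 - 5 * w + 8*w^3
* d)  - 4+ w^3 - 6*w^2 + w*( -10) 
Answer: b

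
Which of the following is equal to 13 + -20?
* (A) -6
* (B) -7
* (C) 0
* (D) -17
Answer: B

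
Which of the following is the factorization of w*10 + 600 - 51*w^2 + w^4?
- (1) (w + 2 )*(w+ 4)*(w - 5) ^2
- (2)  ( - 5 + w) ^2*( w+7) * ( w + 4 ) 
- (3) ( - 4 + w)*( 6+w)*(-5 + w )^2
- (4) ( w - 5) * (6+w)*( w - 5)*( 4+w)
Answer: 4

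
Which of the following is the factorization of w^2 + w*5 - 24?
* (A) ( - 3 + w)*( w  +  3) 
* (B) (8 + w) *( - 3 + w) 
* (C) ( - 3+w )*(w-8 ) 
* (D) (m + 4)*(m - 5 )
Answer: B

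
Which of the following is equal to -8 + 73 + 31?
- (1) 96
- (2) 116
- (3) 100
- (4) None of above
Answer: 1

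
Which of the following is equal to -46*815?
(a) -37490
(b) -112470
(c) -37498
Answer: a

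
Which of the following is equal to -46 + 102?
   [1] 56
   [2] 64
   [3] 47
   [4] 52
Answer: 1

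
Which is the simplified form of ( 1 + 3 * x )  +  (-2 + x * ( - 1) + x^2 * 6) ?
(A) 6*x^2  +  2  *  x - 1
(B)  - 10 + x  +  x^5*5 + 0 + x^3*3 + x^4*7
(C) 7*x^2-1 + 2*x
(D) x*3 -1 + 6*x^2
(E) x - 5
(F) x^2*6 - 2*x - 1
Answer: A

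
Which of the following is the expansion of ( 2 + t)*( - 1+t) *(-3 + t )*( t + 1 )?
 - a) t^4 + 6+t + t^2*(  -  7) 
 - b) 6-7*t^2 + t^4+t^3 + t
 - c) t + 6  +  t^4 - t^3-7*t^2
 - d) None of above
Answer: c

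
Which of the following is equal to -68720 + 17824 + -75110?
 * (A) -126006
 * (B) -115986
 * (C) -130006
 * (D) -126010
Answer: A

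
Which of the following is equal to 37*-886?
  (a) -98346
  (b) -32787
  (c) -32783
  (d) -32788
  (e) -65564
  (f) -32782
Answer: f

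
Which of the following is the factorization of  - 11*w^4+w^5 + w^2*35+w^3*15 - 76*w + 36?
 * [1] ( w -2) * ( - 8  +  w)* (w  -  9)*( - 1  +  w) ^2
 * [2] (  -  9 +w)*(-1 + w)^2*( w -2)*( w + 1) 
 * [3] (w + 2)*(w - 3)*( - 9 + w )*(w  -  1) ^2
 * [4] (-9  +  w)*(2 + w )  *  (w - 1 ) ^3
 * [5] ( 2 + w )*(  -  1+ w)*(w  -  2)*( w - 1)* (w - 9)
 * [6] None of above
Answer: 5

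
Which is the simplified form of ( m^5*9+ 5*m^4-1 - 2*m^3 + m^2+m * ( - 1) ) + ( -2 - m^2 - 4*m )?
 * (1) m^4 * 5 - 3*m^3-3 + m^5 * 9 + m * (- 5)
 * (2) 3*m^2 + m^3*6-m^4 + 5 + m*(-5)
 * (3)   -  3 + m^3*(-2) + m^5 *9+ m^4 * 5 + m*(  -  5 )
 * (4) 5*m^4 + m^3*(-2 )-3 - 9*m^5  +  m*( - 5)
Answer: 3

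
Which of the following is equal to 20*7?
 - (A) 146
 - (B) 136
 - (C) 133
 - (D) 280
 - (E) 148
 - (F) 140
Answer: F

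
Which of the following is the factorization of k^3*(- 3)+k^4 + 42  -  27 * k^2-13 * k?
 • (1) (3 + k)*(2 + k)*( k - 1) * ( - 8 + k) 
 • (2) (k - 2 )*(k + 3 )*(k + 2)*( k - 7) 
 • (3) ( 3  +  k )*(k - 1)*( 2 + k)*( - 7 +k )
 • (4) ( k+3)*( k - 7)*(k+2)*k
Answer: 3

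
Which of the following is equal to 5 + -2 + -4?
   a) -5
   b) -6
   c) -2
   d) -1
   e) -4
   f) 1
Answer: d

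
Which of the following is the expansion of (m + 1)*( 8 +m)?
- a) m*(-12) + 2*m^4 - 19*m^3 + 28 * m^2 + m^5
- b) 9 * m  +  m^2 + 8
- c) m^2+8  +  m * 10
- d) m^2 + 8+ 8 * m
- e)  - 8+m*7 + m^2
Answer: b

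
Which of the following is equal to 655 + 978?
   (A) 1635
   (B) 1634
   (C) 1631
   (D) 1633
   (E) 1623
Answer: D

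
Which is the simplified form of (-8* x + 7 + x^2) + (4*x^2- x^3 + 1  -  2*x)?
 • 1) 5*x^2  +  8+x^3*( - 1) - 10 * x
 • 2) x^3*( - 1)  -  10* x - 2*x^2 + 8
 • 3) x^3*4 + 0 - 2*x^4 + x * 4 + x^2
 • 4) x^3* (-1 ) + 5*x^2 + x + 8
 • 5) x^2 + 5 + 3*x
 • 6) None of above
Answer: 1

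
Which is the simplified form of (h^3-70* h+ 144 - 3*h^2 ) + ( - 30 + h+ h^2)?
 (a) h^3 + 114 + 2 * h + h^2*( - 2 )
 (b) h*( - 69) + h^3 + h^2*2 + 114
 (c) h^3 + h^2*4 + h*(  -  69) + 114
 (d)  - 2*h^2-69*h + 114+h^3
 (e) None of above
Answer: d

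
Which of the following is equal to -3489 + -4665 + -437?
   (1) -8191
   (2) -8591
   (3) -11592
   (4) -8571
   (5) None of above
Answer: 2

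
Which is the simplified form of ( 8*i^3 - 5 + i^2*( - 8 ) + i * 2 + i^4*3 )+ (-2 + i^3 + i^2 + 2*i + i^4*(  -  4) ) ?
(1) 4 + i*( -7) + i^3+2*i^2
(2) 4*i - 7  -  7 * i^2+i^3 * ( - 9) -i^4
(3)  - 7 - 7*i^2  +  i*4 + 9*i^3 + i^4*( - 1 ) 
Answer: 3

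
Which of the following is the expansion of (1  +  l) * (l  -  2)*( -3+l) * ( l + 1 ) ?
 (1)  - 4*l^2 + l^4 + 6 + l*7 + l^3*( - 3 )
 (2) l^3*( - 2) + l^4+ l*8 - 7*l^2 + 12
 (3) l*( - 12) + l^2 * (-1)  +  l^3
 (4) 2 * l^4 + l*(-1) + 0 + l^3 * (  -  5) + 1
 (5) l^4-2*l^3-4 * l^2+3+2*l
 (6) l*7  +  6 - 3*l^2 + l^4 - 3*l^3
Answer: 6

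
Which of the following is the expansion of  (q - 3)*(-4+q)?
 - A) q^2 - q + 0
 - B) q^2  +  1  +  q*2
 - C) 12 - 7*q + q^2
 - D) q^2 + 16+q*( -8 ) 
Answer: C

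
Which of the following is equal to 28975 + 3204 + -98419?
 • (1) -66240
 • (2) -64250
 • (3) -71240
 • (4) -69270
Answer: 1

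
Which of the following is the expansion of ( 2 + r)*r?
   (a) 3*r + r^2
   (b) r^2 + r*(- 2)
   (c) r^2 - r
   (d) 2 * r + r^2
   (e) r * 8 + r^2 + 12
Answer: d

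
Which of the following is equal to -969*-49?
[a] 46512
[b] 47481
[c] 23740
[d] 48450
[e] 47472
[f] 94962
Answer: b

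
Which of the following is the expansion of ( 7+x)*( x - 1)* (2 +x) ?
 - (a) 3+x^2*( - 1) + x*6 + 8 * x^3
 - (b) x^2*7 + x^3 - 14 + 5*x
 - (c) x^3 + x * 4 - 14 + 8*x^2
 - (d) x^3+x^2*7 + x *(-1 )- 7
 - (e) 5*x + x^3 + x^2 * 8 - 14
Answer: e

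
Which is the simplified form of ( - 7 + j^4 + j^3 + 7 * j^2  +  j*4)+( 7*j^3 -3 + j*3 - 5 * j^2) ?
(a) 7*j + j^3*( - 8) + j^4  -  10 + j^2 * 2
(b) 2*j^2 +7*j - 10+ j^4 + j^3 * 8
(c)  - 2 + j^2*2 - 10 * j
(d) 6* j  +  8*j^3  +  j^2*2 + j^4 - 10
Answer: b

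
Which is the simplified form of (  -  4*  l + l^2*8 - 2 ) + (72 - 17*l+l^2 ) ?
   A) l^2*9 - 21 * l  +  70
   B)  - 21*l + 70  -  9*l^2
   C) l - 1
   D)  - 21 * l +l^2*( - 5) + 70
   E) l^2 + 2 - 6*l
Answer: A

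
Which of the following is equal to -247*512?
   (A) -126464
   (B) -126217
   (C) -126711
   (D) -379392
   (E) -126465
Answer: A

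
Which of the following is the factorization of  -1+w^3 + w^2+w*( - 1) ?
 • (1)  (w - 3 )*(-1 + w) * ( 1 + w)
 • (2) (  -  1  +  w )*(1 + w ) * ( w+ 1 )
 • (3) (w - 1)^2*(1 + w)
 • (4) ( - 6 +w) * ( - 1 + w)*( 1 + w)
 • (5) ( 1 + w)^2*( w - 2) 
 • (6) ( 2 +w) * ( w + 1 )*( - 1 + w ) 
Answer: 2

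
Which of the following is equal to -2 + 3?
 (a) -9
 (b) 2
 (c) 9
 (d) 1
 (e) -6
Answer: d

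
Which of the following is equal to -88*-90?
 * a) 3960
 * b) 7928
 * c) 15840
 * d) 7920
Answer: d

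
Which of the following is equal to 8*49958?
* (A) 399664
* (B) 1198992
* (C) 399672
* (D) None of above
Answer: A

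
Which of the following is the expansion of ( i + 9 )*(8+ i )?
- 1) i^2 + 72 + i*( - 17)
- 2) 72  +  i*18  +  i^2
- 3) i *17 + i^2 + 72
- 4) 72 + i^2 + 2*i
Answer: 3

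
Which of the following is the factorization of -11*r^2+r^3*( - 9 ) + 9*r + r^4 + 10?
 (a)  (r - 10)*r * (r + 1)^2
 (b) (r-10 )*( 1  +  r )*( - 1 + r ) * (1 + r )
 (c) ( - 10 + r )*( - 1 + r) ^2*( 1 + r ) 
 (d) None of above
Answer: b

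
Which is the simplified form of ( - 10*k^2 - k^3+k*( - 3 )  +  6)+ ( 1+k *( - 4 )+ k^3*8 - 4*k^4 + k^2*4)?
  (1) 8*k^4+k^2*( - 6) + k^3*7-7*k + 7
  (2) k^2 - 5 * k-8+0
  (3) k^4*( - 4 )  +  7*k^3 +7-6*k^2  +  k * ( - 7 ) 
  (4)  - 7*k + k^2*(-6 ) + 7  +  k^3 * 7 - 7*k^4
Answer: 3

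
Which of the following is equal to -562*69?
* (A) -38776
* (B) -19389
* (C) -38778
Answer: C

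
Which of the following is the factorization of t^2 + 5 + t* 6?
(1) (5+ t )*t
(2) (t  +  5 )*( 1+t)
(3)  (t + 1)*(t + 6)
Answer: 2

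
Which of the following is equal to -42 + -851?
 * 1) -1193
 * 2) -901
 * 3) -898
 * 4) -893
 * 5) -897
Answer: 4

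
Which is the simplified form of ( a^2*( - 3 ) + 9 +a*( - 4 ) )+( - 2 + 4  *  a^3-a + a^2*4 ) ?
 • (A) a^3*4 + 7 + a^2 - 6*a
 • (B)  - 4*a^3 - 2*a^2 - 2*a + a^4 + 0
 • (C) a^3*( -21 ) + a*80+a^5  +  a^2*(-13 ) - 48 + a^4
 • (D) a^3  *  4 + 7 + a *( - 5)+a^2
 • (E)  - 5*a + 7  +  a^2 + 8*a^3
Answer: D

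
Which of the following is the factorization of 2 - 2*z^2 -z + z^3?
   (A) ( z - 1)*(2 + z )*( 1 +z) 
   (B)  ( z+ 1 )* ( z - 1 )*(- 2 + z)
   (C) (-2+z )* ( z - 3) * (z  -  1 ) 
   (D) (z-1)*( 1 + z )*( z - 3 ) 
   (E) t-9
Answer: B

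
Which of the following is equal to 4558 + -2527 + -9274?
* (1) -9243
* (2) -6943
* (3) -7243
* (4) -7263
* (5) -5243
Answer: 3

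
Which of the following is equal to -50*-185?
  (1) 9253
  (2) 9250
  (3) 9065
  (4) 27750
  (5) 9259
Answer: 2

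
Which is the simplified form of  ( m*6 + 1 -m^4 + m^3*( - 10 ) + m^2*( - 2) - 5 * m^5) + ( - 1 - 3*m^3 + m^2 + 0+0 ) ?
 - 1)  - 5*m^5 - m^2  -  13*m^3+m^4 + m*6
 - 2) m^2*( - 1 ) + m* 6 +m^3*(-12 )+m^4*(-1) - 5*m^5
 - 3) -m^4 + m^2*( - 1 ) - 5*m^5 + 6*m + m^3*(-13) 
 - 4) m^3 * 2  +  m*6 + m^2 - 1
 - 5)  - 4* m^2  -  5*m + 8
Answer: 3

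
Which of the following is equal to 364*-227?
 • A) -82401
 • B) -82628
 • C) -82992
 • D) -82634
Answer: B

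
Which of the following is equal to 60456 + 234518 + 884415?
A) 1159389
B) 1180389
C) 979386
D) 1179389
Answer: D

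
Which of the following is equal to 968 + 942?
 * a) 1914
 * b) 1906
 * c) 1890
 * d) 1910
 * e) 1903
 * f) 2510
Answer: d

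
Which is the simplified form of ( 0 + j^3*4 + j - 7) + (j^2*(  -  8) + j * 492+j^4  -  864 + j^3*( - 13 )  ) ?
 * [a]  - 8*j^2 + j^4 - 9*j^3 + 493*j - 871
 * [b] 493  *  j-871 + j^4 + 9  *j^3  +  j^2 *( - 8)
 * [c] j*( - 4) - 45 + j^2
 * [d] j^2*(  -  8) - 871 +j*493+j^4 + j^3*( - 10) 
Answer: a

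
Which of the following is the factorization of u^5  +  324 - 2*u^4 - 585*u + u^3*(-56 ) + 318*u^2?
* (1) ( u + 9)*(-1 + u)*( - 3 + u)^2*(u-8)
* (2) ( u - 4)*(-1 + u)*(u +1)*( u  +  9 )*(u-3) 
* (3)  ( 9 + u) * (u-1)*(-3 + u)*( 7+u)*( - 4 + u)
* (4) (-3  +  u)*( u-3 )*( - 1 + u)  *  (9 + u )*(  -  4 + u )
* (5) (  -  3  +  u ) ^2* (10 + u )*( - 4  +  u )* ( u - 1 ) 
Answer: 4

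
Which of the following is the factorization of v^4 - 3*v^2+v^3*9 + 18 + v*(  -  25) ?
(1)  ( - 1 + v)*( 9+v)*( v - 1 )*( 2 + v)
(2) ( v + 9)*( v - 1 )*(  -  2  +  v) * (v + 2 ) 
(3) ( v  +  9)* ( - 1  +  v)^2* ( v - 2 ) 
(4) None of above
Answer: 1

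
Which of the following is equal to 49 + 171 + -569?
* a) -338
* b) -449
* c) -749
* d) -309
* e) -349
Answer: e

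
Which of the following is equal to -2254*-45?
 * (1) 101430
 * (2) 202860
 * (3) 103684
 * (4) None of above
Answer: 1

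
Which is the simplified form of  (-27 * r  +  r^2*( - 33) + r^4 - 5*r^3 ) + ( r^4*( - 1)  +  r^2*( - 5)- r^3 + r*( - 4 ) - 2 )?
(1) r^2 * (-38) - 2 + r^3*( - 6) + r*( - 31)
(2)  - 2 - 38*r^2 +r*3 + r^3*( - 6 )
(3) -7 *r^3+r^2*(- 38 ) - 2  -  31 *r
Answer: 1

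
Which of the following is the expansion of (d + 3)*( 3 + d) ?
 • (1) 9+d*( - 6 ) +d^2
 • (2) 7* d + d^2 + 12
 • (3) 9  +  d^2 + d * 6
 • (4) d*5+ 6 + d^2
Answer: 3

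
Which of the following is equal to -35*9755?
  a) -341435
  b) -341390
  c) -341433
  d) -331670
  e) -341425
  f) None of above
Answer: e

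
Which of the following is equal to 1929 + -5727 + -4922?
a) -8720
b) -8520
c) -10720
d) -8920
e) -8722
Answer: a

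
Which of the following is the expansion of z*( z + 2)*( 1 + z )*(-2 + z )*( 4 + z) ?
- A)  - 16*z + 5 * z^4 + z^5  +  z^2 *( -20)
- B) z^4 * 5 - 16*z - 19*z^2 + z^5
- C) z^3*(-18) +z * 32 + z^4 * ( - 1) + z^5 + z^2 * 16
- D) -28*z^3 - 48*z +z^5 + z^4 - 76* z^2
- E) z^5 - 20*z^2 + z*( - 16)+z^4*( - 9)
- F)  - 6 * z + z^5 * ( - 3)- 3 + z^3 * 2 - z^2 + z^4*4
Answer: A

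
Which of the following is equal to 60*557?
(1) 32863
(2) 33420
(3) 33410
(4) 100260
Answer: 2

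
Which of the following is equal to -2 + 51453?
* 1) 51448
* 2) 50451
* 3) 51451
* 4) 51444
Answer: 3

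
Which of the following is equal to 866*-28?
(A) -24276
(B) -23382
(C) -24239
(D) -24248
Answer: D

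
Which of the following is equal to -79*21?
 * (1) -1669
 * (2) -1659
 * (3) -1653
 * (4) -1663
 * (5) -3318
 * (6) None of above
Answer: 2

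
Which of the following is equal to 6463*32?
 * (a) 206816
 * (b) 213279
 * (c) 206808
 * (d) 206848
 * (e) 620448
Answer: a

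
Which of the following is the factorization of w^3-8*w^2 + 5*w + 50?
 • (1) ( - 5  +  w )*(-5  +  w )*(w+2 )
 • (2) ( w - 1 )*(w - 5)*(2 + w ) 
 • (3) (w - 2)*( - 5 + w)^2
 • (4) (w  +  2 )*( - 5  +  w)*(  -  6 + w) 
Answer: 1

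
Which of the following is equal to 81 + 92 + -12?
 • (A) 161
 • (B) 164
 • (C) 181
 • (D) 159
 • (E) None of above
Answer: A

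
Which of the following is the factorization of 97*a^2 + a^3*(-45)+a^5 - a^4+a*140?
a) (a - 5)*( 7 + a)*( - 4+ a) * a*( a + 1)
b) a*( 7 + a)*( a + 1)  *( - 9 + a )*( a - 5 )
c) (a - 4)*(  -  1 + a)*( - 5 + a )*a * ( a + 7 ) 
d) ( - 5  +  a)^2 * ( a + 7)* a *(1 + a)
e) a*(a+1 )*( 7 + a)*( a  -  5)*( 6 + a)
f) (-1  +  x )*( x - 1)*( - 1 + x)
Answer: a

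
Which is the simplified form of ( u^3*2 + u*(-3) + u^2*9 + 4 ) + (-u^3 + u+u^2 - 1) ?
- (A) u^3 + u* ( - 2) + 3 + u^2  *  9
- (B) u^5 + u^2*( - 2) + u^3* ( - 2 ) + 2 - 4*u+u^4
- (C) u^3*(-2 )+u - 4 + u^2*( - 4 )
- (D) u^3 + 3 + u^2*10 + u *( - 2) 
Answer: D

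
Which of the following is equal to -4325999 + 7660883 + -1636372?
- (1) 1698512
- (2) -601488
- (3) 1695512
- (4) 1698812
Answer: 1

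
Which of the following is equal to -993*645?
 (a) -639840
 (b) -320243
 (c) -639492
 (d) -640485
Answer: d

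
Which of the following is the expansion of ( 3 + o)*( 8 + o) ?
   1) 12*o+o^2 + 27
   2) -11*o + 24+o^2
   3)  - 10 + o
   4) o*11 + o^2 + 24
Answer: 4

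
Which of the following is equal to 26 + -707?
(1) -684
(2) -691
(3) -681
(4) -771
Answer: 3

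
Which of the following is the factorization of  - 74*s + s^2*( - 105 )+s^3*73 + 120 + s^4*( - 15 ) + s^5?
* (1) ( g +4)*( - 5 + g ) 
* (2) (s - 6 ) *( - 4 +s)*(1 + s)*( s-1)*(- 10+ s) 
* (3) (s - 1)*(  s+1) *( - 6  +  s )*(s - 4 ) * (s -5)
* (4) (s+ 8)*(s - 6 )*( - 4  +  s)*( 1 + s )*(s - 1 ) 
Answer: 3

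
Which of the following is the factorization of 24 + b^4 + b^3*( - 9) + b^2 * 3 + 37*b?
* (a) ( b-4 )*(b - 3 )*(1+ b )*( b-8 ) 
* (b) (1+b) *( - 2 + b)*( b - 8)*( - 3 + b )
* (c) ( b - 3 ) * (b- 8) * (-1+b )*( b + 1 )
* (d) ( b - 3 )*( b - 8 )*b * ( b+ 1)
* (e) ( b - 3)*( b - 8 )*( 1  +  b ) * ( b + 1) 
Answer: e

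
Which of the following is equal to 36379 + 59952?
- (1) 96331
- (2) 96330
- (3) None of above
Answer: 1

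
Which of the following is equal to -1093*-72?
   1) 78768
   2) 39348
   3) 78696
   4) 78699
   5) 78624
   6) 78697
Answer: 3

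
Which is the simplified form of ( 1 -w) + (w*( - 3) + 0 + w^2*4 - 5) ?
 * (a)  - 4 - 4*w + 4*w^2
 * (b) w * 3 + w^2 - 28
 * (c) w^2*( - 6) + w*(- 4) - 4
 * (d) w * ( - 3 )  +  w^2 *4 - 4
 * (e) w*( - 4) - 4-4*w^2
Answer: a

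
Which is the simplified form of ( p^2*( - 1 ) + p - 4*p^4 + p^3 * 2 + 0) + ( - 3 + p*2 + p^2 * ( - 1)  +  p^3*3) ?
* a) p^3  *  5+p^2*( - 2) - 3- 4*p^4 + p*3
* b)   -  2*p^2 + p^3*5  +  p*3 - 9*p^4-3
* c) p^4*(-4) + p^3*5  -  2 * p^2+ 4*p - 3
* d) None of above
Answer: a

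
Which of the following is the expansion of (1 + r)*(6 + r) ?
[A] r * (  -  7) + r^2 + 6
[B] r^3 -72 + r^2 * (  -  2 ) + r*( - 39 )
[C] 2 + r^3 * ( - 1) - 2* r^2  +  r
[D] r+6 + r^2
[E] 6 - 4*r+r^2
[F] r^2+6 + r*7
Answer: F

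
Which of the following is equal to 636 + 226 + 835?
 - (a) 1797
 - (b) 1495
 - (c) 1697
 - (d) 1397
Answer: c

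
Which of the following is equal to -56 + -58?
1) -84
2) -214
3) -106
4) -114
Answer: 4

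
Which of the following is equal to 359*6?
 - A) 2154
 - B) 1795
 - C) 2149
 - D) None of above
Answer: A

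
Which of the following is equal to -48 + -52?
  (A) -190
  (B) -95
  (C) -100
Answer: C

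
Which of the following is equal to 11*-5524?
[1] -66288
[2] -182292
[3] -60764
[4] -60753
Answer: 3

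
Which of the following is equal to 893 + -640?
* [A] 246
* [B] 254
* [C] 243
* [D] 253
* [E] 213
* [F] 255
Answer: D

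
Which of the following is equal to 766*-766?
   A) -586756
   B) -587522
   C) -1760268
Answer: A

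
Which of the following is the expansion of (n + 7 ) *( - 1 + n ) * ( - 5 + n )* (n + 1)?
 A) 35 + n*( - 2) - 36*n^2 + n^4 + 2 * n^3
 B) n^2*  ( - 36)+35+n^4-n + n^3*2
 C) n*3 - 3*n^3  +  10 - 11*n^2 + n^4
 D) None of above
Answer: A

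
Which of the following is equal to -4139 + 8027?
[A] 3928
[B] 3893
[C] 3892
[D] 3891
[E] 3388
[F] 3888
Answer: F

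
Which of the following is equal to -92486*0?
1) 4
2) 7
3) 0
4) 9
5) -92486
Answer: 3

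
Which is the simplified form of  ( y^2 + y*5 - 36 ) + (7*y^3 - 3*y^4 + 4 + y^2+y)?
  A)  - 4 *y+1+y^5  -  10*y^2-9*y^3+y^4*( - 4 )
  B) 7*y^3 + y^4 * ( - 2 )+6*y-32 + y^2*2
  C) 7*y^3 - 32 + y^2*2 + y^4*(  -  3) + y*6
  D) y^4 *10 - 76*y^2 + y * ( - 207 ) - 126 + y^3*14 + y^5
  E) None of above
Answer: C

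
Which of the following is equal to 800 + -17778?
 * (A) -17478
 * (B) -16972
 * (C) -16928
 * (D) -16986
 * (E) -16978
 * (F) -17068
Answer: E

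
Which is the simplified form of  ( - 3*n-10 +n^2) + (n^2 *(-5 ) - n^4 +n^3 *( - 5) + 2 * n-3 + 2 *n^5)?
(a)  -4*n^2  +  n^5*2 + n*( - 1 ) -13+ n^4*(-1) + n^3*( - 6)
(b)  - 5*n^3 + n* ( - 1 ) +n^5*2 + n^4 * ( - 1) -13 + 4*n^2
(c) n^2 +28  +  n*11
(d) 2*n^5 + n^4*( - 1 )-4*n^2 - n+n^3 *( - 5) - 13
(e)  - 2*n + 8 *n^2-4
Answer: d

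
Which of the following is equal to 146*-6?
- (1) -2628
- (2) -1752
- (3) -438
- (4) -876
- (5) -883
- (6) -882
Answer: 4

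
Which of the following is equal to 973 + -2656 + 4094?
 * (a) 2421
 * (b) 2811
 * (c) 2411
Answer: c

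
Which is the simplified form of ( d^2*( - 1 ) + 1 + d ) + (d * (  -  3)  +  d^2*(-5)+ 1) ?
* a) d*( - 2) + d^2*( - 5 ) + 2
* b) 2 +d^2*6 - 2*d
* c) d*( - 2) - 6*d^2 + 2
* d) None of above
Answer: c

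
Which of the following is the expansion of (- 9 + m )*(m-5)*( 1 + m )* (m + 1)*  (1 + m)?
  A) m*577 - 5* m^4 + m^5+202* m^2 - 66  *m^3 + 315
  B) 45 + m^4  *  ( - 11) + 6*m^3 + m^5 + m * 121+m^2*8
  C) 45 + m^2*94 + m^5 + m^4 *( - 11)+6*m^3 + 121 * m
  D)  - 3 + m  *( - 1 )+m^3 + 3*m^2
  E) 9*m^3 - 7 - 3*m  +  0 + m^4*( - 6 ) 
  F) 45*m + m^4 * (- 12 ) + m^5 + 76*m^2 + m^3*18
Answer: C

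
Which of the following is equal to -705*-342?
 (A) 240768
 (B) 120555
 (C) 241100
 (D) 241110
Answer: D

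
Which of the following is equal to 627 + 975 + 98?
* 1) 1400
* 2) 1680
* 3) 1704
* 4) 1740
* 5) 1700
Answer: 5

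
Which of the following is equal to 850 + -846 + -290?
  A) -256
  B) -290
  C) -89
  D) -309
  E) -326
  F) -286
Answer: F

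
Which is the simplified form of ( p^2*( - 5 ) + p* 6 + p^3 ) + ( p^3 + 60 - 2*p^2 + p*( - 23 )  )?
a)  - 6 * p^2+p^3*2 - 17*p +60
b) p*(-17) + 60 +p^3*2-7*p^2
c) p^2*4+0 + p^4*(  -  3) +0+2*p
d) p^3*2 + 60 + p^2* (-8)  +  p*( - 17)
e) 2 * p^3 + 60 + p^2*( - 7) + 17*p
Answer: b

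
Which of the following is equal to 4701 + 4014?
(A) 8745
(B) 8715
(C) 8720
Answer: B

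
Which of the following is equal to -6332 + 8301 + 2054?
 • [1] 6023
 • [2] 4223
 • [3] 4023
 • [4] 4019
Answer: 3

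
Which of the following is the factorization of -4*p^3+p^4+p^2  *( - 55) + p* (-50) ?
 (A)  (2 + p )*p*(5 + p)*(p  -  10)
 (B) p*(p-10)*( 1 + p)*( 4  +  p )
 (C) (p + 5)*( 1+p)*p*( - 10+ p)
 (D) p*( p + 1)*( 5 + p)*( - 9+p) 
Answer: C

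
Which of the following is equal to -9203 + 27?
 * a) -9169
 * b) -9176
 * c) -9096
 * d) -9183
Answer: b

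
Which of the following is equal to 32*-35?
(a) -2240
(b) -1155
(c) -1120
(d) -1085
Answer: c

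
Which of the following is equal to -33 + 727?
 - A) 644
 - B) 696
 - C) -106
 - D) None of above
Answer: D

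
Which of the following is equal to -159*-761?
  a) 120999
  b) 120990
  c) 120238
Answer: a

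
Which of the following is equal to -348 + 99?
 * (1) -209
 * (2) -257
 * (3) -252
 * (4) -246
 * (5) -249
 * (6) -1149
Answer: 5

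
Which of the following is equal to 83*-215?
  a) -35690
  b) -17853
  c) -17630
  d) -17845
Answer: d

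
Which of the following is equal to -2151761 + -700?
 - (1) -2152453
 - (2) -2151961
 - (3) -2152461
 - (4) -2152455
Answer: 3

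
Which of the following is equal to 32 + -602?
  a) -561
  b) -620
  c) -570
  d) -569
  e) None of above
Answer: c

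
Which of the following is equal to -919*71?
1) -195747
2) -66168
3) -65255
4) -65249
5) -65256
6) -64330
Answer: 4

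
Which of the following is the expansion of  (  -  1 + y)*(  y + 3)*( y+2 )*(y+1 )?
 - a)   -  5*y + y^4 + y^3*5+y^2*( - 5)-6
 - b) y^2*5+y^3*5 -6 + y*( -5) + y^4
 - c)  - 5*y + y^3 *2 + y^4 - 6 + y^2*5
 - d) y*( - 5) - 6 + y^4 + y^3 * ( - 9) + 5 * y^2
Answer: b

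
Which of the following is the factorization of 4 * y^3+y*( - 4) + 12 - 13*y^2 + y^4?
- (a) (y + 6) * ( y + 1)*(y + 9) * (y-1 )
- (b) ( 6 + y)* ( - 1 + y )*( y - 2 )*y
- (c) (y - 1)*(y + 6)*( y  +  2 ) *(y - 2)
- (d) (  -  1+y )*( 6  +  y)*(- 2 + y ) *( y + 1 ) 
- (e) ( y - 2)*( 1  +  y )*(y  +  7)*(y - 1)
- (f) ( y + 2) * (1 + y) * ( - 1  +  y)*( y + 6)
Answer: d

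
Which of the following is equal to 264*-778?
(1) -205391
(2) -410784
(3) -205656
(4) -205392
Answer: 4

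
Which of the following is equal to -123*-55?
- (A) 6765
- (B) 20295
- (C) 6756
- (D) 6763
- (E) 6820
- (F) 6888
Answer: A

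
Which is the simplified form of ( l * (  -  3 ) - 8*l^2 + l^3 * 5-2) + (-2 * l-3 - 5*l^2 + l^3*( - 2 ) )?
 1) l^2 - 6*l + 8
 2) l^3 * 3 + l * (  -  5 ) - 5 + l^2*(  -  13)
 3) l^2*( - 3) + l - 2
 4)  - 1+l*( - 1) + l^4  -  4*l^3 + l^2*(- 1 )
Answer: 2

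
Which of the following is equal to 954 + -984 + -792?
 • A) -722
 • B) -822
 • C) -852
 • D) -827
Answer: B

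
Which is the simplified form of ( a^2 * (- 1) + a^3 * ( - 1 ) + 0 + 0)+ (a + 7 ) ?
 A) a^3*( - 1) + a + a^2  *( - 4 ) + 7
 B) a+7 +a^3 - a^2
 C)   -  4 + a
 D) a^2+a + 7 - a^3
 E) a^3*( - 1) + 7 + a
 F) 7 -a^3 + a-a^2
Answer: F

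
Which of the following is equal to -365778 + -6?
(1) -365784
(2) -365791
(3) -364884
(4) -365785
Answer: 1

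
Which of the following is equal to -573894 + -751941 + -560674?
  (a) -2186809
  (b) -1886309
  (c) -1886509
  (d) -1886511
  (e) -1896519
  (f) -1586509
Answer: c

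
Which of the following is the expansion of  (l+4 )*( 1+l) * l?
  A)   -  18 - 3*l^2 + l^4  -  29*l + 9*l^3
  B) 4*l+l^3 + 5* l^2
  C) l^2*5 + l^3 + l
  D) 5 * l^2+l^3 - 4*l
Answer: B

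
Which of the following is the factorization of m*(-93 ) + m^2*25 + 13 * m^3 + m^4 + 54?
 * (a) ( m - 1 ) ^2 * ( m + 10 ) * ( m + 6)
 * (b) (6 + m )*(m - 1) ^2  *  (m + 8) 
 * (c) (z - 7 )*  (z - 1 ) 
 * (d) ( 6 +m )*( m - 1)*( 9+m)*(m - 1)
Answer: d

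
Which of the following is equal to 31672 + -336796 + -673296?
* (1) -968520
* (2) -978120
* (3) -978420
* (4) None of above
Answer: 3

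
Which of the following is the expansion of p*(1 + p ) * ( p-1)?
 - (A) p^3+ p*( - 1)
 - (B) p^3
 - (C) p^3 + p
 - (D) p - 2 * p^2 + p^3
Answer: A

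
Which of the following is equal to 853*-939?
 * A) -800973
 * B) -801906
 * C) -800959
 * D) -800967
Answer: D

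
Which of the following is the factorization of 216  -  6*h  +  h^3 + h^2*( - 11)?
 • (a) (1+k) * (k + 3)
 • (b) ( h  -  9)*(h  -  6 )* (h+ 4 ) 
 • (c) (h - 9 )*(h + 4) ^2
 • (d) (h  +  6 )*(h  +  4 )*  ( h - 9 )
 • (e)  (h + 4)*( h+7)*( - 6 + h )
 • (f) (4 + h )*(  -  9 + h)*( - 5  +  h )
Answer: b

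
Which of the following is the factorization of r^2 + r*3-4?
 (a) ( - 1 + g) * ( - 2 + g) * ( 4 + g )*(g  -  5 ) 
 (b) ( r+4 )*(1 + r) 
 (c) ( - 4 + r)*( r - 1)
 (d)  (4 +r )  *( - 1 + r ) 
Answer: d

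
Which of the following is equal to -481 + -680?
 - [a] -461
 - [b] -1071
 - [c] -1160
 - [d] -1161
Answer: d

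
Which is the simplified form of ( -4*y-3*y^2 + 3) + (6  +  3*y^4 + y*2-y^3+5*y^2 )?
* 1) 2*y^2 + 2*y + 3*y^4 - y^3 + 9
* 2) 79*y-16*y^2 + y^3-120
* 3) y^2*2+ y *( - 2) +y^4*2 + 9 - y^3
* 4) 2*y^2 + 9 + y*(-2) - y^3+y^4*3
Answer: 4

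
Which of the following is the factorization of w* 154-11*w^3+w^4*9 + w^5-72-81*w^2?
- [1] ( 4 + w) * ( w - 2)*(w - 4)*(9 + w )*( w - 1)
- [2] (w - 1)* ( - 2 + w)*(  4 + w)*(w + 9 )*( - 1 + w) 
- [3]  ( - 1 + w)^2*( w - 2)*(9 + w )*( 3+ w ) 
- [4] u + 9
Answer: 2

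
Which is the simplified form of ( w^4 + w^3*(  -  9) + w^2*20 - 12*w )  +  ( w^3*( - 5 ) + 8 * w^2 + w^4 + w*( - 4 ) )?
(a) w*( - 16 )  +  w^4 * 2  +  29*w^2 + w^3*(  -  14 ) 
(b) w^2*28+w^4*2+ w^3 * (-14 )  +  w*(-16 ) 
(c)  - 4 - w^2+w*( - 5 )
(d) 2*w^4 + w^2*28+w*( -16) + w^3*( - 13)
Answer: b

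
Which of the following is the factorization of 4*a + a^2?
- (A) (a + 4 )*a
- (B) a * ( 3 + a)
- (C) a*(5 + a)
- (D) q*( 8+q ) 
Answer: A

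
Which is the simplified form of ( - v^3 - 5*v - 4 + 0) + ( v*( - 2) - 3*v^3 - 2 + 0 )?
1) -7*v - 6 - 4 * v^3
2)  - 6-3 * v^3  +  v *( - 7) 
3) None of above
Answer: 1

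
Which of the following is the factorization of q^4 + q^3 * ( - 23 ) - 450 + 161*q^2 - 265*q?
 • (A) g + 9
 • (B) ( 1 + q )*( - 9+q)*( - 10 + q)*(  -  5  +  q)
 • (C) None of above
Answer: B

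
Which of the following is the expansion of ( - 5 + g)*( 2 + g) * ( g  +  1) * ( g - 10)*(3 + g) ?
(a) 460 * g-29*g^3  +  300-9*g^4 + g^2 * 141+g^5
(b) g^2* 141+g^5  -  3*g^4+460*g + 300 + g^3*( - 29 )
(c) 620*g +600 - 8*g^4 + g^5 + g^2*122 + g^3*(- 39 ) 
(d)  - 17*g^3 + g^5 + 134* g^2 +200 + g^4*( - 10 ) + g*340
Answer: a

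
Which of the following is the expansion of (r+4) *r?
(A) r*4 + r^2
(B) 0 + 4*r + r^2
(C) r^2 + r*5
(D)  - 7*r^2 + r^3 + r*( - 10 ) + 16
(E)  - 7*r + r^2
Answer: A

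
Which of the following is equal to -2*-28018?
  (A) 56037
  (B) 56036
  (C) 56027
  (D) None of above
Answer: B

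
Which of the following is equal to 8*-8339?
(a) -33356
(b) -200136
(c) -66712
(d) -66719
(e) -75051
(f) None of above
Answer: c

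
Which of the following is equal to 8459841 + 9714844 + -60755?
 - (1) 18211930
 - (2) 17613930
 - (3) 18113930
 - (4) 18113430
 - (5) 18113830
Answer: 3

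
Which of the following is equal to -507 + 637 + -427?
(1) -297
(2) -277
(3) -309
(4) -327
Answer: 1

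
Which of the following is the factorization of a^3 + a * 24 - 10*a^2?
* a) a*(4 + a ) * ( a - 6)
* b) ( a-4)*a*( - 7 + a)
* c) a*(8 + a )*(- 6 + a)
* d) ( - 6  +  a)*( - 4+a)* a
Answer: d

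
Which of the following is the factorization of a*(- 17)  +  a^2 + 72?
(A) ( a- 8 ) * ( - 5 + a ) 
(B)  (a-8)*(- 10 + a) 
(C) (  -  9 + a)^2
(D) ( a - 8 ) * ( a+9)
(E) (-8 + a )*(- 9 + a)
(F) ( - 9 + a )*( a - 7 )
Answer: E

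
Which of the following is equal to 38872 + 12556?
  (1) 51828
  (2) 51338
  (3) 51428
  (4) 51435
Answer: 3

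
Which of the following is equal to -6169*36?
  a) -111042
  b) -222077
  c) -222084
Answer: c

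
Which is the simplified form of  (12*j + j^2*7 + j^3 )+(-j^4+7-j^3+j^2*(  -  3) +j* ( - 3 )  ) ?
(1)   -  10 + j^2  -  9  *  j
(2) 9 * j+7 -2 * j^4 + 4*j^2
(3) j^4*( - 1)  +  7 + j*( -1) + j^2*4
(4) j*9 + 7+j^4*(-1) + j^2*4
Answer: 4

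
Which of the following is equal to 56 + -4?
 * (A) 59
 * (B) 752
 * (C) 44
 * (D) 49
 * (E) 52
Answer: E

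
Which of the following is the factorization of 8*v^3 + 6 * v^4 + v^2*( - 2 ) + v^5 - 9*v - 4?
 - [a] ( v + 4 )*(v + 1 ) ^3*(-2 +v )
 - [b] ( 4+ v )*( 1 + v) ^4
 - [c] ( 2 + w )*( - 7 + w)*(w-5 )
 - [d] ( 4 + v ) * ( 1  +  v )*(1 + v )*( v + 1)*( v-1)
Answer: d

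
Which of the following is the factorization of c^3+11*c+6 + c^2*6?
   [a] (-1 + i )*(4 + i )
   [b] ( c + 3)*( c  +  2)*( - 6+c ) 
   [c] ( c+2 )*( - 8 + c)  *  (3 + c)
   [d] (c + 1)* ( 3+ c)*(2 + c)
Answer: d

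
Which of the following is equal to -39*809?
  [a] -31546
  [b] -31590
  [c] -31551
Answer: c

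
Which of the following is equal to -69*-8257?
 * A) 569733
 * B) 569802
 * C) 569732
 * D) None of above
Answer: A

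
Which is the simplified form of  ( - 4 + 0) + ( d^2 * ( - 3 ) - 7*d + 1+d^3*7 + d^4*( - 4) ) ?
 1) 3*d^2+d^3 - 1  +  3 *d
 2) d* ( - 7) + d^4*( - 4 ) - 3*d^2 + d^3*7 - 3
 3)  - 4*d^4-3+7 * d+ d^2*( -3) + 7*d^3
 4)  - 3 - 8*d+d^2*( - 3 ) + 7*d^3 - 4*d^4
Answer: 2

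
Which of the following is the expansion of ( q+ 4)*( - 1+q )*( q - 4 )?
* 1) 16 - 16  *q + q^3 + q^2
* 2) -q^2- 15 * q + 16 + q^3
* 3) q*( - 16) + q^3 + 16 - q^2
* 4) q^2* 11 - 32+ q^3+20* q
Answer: 3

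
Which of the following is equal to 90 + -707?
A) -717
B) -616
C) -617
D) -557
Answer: C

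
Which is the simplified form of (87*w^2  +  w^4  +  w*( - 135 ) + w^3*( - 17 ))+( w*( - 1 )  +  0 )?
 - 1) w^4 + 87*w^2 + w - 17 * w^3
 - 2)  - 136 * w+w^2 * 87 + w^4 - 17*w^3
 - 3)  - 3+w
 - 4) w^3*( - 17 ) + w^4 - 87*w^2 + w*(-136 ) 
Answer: 2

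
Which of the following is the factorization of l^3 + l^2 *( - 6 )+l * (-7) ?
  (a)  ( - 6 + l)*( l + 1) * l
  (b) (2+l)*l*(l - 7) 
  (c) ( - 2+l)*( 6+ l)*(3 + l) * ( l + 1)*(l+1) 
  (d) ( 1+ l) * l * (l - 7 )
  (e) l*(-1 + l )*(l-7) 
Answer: d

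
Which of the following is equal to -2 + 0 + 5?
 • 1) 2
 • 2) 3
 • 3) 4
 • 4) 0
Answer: 2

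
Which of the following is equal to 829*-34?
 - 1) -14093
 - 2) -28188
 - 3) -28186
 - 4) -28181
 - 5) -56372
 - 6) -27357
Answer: 3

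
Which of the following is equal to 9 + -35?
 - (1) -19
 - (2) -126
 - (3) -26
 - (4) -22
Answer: 3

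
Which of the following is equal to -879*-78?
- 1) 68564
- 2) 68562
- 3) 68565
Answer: 2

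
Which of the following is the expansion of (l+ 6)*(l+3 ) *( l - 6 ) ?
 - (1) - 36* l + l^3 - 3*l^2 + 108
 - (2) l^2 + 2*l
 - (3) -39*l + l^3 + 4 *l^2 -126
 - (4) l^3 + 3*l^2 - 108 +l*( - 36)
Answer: 4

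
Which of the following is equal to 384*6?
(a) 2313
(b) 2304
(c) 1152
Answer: b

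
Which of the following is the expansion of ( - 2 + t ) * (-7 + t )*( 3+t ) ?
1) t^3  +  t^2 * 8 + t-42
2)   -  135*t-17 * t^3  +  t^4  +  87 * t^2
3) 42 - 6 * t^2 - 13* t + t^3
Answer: 3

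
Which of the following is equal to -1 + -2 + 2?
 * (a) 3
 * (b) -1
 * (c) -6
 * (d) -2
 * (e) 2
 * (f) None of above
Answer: b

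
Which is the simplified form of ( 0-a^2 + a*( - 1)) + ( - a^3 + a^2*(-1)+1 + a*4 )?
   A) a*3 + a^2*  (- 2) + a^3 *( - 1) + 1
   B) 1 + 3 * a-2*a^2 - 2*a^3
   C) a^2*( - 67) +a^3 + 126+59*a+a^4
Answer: A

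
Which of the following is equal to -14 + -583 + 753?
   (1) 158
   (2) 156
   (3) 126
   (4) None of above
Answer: 2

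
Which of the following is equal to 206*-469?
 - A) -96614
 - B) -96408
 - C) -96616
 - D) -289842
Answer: A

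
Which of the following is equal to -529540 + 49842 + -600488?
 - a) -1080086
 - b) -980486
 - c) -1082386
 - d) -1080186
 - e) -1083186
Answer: d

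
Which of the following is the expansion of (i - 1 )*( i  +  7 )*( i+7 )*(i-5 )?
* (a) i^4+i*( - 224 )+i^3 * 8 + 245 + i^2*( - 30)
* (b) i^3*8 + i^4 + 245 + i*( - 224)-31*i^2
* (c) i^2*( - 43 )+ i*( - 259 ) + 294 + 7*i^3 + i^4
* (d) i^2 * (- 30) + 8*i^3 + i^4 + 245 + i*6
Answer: a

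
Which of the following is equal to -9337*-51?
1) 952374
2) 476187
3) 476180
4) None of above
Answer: 2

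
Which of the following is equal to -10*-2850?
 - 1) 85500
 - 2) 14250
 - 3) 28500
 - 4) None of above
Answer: 3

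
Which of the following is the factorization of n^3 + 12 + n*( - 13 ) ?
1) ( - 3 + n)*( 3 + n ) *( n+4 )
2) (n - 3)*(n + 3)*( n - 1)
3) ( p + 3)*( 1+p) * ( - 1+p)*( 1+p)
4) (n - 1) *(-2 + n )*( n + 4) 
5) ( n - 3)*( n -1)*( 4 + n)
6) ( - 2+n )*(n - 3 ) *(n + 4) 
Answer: 5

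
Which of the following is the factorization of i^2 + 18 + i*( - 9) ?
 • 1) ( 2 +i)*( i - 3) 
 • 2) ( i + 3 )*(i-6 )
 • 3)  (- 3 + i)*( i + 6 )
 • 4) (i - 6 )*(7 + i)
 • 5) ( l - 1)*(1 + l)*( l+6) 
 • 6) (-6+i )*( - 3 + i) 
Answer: 6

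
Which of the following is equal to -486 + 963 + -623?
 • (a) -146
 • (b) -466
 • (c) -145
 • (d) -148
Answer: a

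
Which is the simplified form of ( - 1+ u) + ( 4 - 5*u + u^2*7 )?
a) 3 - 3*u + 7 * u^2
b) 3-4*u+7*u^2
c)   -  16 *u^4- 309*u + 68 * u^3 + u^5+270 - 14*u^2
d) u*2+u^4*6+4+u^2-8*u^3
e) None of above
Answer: b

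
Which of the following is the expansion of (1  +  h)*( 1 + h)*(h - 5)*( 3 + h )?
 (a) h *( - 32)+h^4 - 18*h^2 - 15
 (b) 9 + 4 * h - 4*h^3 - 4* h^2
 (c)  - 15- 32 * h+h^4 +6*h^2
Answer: a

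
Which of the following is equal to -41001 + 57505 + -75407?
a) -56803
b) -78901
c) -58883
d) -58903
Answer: d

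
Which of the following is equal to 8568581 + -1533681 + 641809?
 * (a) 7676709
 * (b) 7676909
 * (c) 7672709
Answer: a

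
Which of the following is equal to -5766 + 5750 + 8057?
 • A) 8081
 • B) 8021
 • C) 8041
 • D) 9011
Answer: C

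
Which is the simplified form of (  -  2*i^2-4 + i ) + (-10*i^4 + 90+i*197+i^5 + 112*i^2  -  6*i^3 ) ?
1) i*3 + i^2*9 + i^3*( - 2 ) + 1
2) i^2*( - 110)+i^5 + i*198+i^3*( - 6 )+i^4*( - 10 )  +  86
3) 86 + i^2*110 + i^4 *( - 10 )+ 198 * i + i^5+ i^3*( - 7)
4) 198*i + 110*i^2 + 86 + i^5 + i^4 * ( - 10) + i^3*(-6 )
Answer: 4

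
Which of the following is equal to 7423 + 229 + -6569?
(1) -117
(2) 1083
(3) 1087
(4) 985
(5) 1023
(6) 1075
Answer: 2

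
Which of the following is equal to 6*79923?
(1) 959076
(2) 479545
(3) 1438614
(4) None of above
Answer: 4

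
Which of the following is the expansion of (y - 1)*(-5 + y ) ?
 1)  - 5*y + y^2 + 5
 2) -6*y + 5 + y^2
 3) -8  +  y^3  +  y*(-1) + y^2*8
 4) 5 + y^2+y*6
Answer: 2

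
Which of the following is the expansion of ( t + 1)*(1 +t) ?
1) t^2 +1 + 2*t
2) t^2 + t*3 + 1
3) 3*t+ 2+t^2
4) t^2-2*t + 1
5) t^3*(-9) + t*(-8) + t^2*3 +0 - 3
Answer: 1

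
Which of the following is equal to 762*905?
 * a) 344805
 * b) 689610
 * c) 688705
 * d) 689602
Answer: b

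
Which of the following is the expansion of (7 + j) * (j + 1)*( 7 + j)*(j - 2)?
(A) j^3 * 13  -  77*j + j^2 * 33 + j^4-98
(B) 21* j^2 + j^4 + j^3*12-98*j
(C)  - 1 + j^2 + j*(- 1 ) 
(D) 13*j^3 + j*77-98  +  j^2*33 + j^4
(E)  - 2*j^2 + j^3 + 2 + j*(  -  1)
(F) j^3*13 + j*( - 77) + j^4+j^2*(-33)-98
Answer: A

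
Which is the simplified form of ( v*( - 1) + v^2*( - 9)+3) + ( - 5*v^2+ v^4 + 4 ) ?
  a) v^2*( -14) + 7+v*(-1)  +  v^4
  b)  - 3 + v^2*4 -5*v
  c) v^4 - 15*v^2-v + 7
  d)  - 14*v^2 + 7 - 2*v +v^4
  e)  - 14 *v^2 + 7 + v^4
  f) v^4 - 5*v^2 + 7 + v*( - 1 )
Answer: a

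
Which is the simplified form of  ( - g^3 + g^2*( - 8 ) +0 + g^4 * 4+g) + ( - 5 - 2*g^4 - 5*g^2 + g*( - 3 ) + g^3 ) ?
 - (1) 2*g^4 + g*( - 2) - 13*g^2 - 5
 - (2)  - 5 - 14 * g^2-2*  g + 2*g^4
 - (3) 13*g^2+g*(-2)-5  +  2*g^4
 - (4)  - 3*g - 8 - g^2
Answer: 1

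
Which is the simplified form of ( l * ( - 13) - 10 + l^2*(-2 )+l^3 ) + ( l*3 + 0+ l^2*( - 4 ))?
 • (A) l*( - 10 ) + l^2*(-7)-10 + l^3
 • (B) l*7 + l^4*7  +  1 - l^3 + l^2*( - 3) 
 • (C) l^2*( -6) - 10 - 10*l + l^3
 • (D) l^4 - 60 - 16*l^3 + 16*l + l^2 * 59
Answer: C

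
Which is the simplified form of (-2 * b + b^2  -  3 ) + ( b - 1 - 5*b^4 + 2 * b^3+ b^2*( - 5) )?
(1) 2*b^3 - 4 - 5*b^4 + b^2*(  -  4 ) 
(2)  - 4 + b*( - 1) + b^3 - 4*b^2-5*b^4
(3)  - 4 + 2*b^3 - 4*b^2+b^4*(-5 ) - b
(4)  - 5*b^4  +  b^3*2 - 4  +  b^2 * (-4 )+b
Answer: 3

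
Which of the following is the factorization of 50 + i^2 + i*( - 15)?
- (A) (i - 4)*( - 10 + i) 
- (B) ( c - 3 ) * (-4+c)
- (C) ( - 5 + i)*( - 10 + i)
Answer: C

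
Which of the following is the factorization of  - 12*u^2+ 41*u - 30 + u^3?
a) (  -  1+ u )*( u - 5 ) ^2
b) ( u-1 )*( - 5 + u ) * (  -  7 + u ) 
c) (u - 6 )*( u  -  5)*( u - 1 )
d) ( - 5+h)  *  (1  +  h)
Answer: c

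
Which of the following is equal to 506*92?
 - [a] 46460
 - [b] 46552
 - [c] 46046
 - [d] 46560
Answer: b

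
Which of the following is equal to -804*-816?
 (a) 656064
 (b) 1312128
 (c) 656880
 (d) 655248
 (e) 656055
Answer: a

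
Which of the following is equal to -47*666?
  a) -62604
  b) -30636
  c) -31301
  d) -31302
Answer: d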